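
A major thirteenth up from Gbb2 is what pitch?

Counting six letter names plus an octave up from G lands on E.
A major thirteenth spans 21 semitones, so from Gbb2 the target pitch is Ebb4.

Ebb4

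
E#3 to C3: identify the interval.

Descending from E#3 to C3 is the same interval as ascending C3 to E#3.
C to E spans three letter names (C-D-E): a third.
A major third would be 4 semitones; C3 to E#3 is 5, one semitone wider, so the interval is augmented.

augmented third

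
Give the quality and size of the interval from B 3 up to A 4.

minor seventh

B to A spans seven letter names (B-C-D-E-F-G-A), so the interval is some kind of seventh.
A major seventh would be 11 semitones, but B3 to A4 is 10 — one semitone narrower, making it a minor seventh.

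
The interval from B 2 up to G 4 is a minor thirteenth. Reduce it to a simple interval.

minor sixth

Each octave removed subtracts seven from the number: 13 − 7 = 6.
So a minor thirteenth is an octave plus a minor sixth. The quality is unchanged.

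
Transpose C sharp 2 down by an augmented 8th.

The letter stays C (same as the start), shifted an octave down.
An augmented octave is 13 semitones; 13 semitones down from C#2 gives C1.

C 1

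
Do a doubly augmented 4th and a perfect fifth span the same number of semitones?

A doubly augmented fourth = 7 semitones = a perfect fifth; enharmonically equal.

Yes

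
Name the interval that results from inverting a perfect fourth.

P5

The rule of nine gives the new number: 9 − 4 = 5, so a fourth becomes a fifth.
The quality also flips — perfect stays perfect — giving a perfect fifth.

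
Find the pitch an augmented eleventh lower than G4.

The eleventh's letter: G down four letter names plus an octave → D.
An augmented eleventh is 18 semitones; 18 semitones down from G4 gives Db3.

Db3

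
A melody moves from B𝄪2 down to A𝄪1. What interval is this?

Descending from B##2 to A##1 is the same interval as ascending A##1 to B##2.
A to B spans two letter names (A-B), plus an octave — that makes it a ninth of some quality.
Counting semitones, A##1→B##2 is 14, which is the major ninth.
(Equivalently, a compound major second: a major second plus an octave.)

major 9th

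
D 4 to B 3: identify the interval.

Descending from D4 to B3 is the same interval as ascending B3 to D4.
B to D spans three letter names (B-C-D): a third.
B3 to D4 is 3 semitones, a half step short of the major third (4), so this is minor.

minor third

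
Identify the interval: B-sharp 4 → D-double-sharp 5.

B to D spans three letter names (B-C-D): a third.
Counting semitones, B#4→D##5 is 4, which is the major third.

M3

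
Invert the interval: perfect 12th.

First reduce the compound perfect twelfth to its simple form, a perfect fifth.
Interval numbers invert to sum to nine: 5 + 4 = 9, so a fifth inverts to a fourth.
The quality also flips — perfect stays perfect — giving a perfect fourth.

perfect fourth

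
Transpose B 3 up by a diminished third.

D-flat 4

Counting three letter names up from B lands on D.
A diminished third spans 2 semitones, so from B3 the target pitch is Db4.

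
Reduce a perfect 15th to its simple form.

perfect octave

Each octave removed subtracts seven from the number: 15 − 7 = 8.
Quality carries through unchanged, so the simple form is a perfect octave.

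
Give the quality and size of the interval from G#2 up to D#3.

G to D spans five letter names (G-A-B-C-D): a fifth.
G#2 to D#3 is 7 semitones, matching the perfect fifth exactly, so the quality is perfect.

P5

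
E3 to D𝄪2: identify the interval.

diminished ninth

Descending from E3 to D##2 is the same interval as ascending D##2 to E3.
D to E spans two letter names (D-E), plus an octave: a ninth.
D##2 to E3 spans 12 semitones — two semitones narrower than the major ninth (14) — giving a diminished ninth.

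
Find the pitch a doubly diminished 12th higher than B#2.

Counting five letter names plus an octave up from B lands on F.
Moving 17 semitones up from B#2 (the size of a doubly diminished twelfth) reaches F4.

F4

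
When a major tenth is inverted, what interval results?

minor 6th

First reduce the compound major tenth to its simple form, a major third.
Interval numbers invert to sum to nine: 3 + 6 = 9, so a third inverts to a sixth.
And major becomes minor under inversion, so we get a minor sixth.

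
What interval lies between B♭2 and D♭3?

B to D spans three letter names (B-C-D) — that makes it a third of some quality.
Bb2 to Db3 is 3 semitones, a half step short of the major third (4), so this is minor.

minor third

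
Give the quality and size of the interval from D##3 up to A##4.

perfect twelfth

D to A spans five letter names (D-E-F-G-A), plus an octave, so the interval is some kind of twelfth.
Counting semitones, D##3→A##4 is 19, which is the perfect twelfth.
(Equivalently, a compound perfect fifth: a perfect fifth plus an octave.)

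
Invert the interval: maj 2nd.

The rule of nine gives the new number: 9 − 2 = 7, so a second becomes a seventh.
The quality also flips — major becomes minor — giving a minor seventh.

m7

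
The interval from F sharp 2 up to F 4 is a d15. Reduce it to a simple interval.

Take out an octave (7 from the number): 15 − 7 = 8.
That makes a diminished fifteenth a compound diminished octave — an octave plus a diminished octave.

diminished 8th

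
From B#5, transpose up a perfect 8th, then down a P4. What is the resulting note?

Up a perfect octave from B#5: B#6 (12 semitones up).
B#6 down a perfect fourth → F##6 (5 semitones).

F##6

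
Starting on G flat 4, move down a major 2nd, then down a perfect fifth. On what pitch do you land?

A major second down from Gb4 is Fb4.
A perfect fifth down from Fb4 is Bbb3.

B double-flat 3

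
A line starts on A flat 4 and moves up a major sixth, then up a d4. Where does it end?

B double-flat 5

A major sixth up from Ab4 is F5.
F5 up a diminished fourth → Bbb5 (4 semitones).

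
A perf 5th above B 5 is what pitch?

Five letter names up from B: F.
A perfect fifth is 7 semitones; 7 semitones up from B5 gives F#6.

F-sharp 6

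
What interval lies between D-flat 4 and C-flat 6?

D to C spans seven letter names (D-E-F-G-A-B-C), plus an octave: a fourteenth.
At 22 semitones, Db4→Cb6 falls one short of a major fourteenth: minor.
(Equivalently, a compound minor seventh: a minor seventh plus an octave.)

minor fourteenth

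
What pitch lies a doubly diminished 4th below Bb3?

The fourth takes the letter from B down to F.
Moving 3 semitones down from Bb3 (the size of a doubly diminished fourth) reaches F##3.

F##3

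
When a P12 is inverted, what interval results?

perfect fourth

First reduce the compound perfect twelfth to its simple form, a perfect fifth.
The rule of nine gives the new number: 9 − 5 = 4, so a fifth becomes a fourth.
Quality inverts too: perfect stays perfect. That makes the inversion a perfect fourth.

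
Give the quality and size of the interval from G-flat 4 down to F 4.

minor second

Descending from Gb4 to F4 is the same interval as ascending F4 to Gb4.
F to G spans two letter names (F-G), so the interval is some kind of second.
A major second would be 2 semitones, but F4 to Gb4 is 1 — one semitone narrower, making it a minor second.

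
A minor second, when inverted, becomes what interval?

major 7th

Interval numbers invert to sum to nine: 2 + 7 = 9, so a second inverts to a seventh.
And minor becomes major under inversion, so we get a major seventh.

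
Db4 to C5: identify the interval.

D to C spans seven letter names (D-E-F-G-A-B-C) — that makes it a seventh of some quality.
Db4 to C5 is 11 semitones, matching the major seventh exactly, so the quality is major.

M7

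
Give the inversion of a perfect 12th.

P4

First reduce the compound perfect twelfth to its simple form, a perfect fifth.
Inverted interval numbers add to nine, so a fifth pairs with a fourth (5 + 4 = 9).
The quality also flips — perfect stays perfect — giving a perfect fourth.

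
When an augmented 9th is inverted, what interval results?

First reduce the compound augmented ninth to its simple form, an augmented second.
The rule of nine gives the new number: 9 − 2 = 7, so a second becomes a seventh.
The quality also flips — augmented becomes diminished — giving a diminished seventh.

diminished 7th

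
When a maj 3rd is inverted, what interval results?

minor 6th

Inverted interval numbers add to nine, so a third pairs with a sixth (3 + 6 = 9).
Quality inverts too: major becomes minor. That makes the inversion a minor sixth.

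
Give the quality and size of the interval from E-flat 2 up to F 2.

M2

E to F spans two letter names (E-F): a second.
Eb2 to F2 is 2 semitones, matching the major second exactly, so the quality is major.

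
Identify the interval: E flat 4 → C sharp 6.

A13

E to C spans six letter names (E-F-G-A-B-C), plus an octave, so the interval is some kind of thirteenth.
Eb4 to C#6 spans 22 semitones — one semitone wider than the major thirteenth (21) — giving an augmented thirteenth.
(Equivalently, a compound augmented sixth: an augmented sixth plus an octave.)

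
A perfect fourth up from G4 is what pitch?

Four letter names up from G: C.
A perfect fourth spans 5 semitones, so from G4 the target pitch is C5.

C5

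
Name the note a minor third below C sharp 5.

Three letter names down from C: A.
Moving 3 semitones down from C#5 (the size of a minor third) reaches A#4.

A sharp 4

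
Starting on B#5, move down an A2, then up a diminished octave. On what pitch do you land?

An augmented second down from B#5 is A5.
A5 up a diminished octave → Ab6 (11 semitones).

Ab6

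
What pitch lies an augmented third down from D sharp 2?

B flat 1

Three letter names down from D: B.
An augmented third is 5 semitones; 5 semitones down from D#2 gives Bb1.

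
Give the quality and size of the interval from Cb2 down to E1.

diminished 6th

Descending from Cb2 to E1 is the same interval as ascending E1 to Cb2.
E to C spans six letter names (E-F-G-A-B-C) — that makes it a sixth of some quality.
E1 to Cb2 spans 7 semitones — two semitones narrower than the major sixth (9) — giving a diminished sixth.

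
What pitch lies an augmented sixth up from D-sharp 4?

The sixth takes the letter from D up to B.
An augmented sixth is 10 semitones; 10 semitones up from D#4 gives B##4.

B-double-sharp 4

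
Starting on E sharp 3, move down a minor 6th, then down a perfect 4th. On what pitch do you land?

D double-sharp 2

Down a minor sixth from E#3: G##2 (8 semitones down).
G##2 down a perfect fourth → D##2 (5 semitones).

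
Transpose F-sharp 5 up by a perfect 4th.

Four letter names up from F: B.
Moving 5 semitones up from F#5 (the size of a perfect fourth) reaches B5.

B 5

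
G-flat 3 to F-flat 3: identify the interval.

Descending from Gb3 to Fb3 is the same interval as ascending Fb3 to Gb3.
F to G spans two letter names (F-G) — that makes it a second of some quality.
The major second spans 2 semitones, and Fb3 to Gb3 is exactly 2 semitones — so this is a major second.

major 2nd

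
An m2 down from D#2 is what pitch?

The second takes the letter from D down to C.
Moving 1 semitone down from D#2 (the size of a minor second) reaches C##2.

C##2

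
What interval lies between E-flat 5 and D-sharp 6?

augmented 7th

E to D spans seven letter names (E-F-G-A-B-C-D) — that makes it a seventh of some quality.
The major seventh is 11 semitones; here we have 12, one semitone wider: augmented.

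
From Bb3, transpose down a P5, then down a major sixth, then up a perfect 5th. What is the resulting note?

Db3

Bb3 down a perfect fifth → Eb3 (7 semitones).
Down a major sixth from Eb3: Gb2 (9 semitones down).
Up a perfect fifth from Gb2: Db3 (7 semitones up).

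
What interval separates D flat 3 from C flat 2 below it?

Descending from Db3 to Cb2 is the same interval as ascending Cb2 to Db3.
C to D spans two letter names (C-D), plus an octave, so the interval is some kind of ninth.
The major ninth spans 14 semitones, and Cb2 to Db3 is exactly 14 semitones — so this is a major ninth.
(Equivalently, a compound major second: a major second plus an octave.)

major ninth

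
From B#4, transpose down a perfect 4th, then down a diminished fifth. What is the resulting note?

B##3

A perfect fourth down from B#4 is F##4.
Down a diminished fifth from F##4: B##3 (6 semitones down).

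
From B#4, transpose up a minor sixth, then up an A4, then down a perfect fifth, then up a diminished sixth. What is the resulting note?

D6

A minor sixth up from B#4 is G#5.
An augmented fourth up from G#5 is C##6.
A perfect fifth down from C##6 is F##5.
F##5 up a diminished sixth → D6 (7 semitones).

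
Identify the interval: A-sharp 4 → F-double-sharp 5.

A to F spans six letter names (A-B-C-D-E-F), so the interval is some kind of sixth.
The major sixth spans 9 semitones, and A#4 to F##5 is exactly 9 semitones — so this is a major sixth.

major sixth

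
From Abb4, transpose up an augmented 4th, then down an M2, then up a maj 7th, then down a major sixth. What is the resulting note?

Db5

Up an augmented fourth from Abb4: Db5 (6 semitones up).
Down a major second from Db5: Cb5 (2 semitones down).
Up a major seventh from Cb5: Bb5 (11 semitones up).
Down a major sixth from Bb5: Db5 (9 semitones down).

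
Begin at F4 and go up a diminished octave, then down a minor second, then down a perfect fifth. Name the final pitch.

F4 up a diminished octave → Fb5 (11 semitones).
Down a minor second from Fb5: Eb5 (1 semitone down).
Eb5 down a perfect fifth → Ab4 (7 semitones).

Ab4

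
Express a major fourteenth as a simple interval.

M7

Take out an octave (7 from the number): 14 − 7 = 7.
Quality carries through unchanged, so the simple form is a major seventh.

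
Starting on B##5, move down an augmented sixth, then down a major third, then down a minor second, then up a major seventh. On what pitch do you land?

An augmented sixth down from B##5 is D#5.
Down a major third from D#5: B4 (4 semitones down).
B4 down a minor second → A#4 (1 semitone).
A major seventh up from A#4 is G##5.

G##5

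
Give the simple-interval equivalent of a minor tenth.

Subtracting seven from the interval number removes an octave: 10 − 7 = 3.
Quality carries through unchanged, so the simple form is a minor third.

minor 3rd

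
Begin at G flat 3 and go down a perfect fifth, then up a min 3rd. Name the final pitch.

E double-flat 3

Down a perfect fifth from Gb3: Cb3 (7 semitones down).
Up a minor third from Cb3: Ebb3 (3 semitones up).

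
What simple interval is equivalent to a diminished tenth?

diminished 3rd

Take out an octave (7 from the number): 10 − 7 = 3.
So a diminished tenth is an octave plus a diminished third. The quality is unchanged.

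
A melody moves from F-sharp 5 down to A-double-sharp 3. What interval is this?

d13

Descending from F#5 to A##3 is the same interval as ascending A##3 to F#5.
A to F spans six letter names (A-B-C-D-E-F), plus an octave — that makes it a thirteenth of some quality.
A major thirteenth would be 21 semitones; A##3 to F#5 is 19, two semitones narrower, so the interval is diminished.
(Equivalently, a compound diminished sixth: a diminished sixth plus an octave.)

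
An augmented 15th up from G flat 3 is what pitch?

G 5

For a fifteenth the letter name doesn't change: still G, two octaves up.
Moving 25 semitones up from Gb3 (the size of an augmented fifteenth) reaches G5.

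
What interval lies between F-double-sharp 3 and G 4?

F to G spans two letter names (F-G), plus an octave: a ninth.
The major ninth is 14 semitones; here we have 12, two semitones narrower: diminished.

diminished ninth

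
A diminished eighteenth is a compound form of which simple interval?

d4

Each octave removed subtracts seven from the number: 18 − 14 = 4.
Quality carries through unchanged, so the simple form is a diminished fourth.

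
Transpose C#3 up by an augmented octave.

An octave keeps the letter name C, an octave up from C.
An augmented octave spans 13 semitones, so from C#3 the target pitch is C##4.

C##4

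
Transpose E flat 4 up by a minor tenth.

Counting three letter names plus an octave up from E lands on G.
A minor tenth is 15 semitones; 15 semitones up from Eb4 gives Gb5.

G flat 5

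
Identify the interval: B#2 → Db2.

Descending from B#2 to Db2 is the same interval as ascending Db2 to B#2.
D to B spans six letter names (D-E-F-G-A-B): a sixth.
The major sixth is 9 semitones; here we have 11, two semitones wider: doubly augmented.

AA6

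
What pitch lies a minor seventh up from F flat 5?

Seven letter names up from F: E.
A minor seventh is 10 semitones; 10 semitones up from Fb5 gives Ebb6.

E double-flat 6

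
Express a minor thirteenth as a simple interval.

minor sixth

Subtracting seven from the interval number removes an octave: 13 − 7 = 6.
So a minor thirteenth is an octave plus a minor sixth. The quality is unchanged.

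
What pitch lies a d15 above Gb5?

The letter stays G (same as the start), shifted two octaves up.
A diminished fifteenth spans 23 semitones, so from Gb5 the target pitch is Gbb7.

Gbb7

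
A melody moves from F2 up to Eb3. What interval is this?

m7

F to E spans seven letter names (F-G-A-B-C-D-E): a seventh.
A major seventh would be 11 semitones, but F2 to Eb3 is 10 — one semitone narrower, making it a minor seventh.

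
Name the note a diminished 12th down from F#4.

B#2

The twelfth's letter: F down five letter names plus an octave → B.
Moving 18 semitones down from F#4 (the size of a diminished twelfth) reaches B#2.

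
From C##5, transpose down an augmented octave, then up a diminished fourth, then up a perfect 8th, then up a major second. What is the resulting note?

Down an augmented octave from C##5: C#4 (13 semitones down).
A diminished fourth up from C#4 is F4.
A perfect octave up from F4 is F5.
F5 up a major second → G5 (2 semitones).

G5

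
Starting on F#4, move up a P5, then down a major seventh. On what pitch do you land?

F#4 up a perfect fifth → C#5 (7 semitones).
Down a major seventh from C#5: D4 (11 semitones down).

D4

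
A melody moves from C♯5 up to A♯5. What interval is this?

C to A spans six letter names (C-D-E-F-G-A): a sixth.
Counting semitones, C#5→A#5 is 9, which is the major sixth.

major sixth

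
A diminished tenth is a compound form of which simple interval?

diminished 3rd

Subtracting seven from the interval number removes an octave: 10 − 7 = 3.
That makes a diminished tenth a compound diminished third — an octave plus a diminished third.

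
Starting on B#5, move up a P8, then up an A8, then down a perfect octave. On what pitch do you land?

B##6

Up a perfect octave from B#5: B#6 (12 semitones up).
Up an augmented octave from B#6: B##7 (13 semitones up).
A perfect octave down from B##7 is B##6.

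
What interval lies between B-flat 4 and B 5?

A8

B to B is the same letter name, plus an octave — that makes it an octave of some quality.
A perfect octave would be 12 semitones; Bb4 to B5 is 13, one semitone wider, so the interval is augmented.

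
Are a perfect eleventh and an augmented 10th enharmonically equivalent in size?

Yes

A perfect eleventh spans 17 semitones, and an augmented tenth also spans 17 semitones — they're enharmonic.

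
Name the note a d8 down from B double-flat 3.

B flat 2

For an octave the letter name doesn't change: still B, an octave down.
A diminished octave is 11 semitones; 11 semitones down from Bbb3 gives Bb2.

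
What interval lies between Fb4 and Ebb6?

minor 14th

F to E spans seven letter names (F-G-A-B-C-D-E), plus an octave: a fourteenth.
At 22 semitones, Fb4→Ebb6 falls one short of a major fourteenth: minor.
(Equivalently, a compound minor seventh: a minor seventh plus an octave.)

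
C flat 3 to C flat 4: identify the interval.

P8

C to C is the same letter name, plus an octave: an octave.
Cb3 to Cb4 is 12 semitones, matching the perfect octave exactly, so the quality is perfect.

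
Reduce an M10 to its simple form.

Each octave removed subtracts seven from the number: 10 − 7 = 3.
Quality carries through unchanged, so the simple form is a major third.

major 3rd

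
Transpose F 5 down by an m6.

A 4

The sixth takes the letter from F down to A.
Moving 8 semitones down from F5 (the size of a minor sixth) reaches A4.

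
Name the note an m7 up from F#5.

Seven letter names up from F: E.
A minor seventh is 10 semitones; 10 semitones up from F#5 gives E6.

E6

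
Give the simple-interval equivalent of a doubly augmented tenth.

doubly augmented 3rd

Subtracting seven from the interval number removes an octave: 10 − 7 = 3.
That makes a doubly augmented tenth a compound doubly augmented third — an octave plus a doubly augmented third.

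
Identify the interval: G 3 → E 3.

Descending from G3 to E3 is the same interval as ascending E3 to G3.
E to G spans three letter names (E-F-G): a third.
E3 to G3 is 3 semitones, a half step short of the major third (4), so this is minor.

minor third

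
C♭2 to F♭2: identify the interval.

C to F spans four letter names (C-D-E-F), so the interval is some kind of fourth.
Cb2 to Fb2 is 5 semitones, matching the perfect fourth exactly, so the quality is perfect.

perfect fourth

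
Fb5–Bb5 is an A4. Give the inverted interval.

d5

The rule of nine gives the new number: 9 − 4 = 5, so a fourth becomes a fifth.
And augmented becomes diminished under inversion, so we get a diminished fifth.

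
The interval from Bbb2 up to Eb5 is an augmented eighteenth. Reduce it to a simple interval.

augmented 4th

Subtracting seven from the interval number removes an octave: 18 − 14 = 4.
That makes an augmented eighteenth a compound augmented fourth — 2 octaves plus an augmented fourth.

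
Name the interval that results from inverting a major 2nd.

m7

Inverted interval numbers add to nine, so a second pairs with a seventh (2 + 7 = 9).
And major becomes minor under inversion, so we get a minor seventh.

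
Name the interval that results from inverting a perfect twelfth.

perfect fourth

First reduce the compound perfect twelfth to its simple form, a perfect fifth.
Interval numbers invert to sum to nine: 5 + 4 = 9, so a fifth inverts to a fourth.
The quality also flips — perfect stays perfect — giving a perfect fourth.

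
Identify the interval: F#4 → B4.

perfect fourth

F to B spans four letter names (F-G-A-B): a fourth.
F#4 to B4 is 5 semitones, matching the perfect fourth exactly, so the quality is perfect.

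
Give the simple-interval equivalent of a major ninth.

M2

Subtracting seven from the interval number removes an octave: 9 − 7 = 2.
That makes a major ninth a compound major second — an octave plus a major second.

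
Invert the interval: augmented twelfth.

diminished fourth

First reduce the compound augmented twelfth to its simple form, an augmented fifth.
The rule of nine gives the new number: 9 − 5 = 4, so a fifth becomes a fourth.
Quality inverts too: augmented becomes diminished. That makes the inversion a diminished fourth.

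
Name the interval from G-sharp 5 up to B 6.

m10

G to B spans three letter names (G-A-B), plus an octave: a tenth.
A major tenth would be 16 semitones, but G#5 to B6 is 15 — one semitone narrower, making it a minor tenth.
(Equivalently, a compound minor third: a minor third plus an octave.)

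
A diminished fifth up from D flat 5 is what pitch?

Five letter names up from D: A.
A diminished fifth is 6 semitones; 6 semitones up from Db5 gives Abb5.

A double-flat 5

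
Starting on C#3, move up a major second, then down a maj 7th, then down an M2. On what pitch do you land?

D2

Up a major second from C#3: D#3 (2 semitones up).
A major seventh down from D#3 is E2.
A major second down from E2 is D2.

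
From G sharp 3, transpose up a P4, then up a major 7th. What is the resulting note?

B sharp 4

G#3 up a perfect fourth → C#4 (5 semitones).
A major seventh up from C#4 is B#4.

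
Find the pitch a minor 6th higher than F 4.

D flat 5

Counting six letter names up from F lands on D.
A minor sixth spans 8 semitones, so from F4 the target pitch is Db5.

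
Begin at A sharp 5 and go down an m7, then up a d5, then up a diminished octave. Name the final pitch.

F 6

Down a minor seventh from A#5: B#4 (10 semitones down).
B#4 up a diminished fifth → F#5 (6 semitones).
F#5 up a diminished octave → F6 (11 semitones).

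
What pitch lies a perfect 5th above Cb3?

Counting five letter names up from C lands on G.
A perfect fifth spans 7 semitones, so from Cb3 the target pitch is Gb3.

Gb3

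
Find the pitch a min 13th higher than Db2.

Bbb3

Counting six letter names plus an octave up from D lands on B.
A minor thirteenth spans 20 semitones, so from Db2 the target pitch is Bbb3.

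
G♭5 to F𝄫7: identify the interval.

G to F spans seven letter names (G-A-B-C-D-E-F), plus an octave, so the interval is some kind of fourteenth.
Gb5 to Fbb7 spans 21 semitones — two semitones narrower than the major fourteenth (23) — giving a diminished fourteenth.
(Equivalently, a compound diminished seventh: a diminished seventh plus an octave.)

diminished 14th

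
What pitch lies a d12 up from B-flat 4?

Five letters up from B (plus an octave) reaches F.
Moving 18 semitones up from Bb4 (the size of a diminished twelfth) reaches Fb6.

F-flat 6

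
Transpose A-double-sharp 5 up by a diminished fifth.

E-sharp 6

Five letter names up from A: E.
A diminished fifth is 6 semitones; 6 semitones up from A##5 gives E#6.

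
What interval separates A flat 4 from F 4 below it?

m3

Descending from Ab4 to F4 is the same interval as ascending F4 to Ab4.
F to A spans three letter names (F-G-A), so the interval is some kind of third.
At 3 semitones, F4→Ab4 falls one short of a major third: minor.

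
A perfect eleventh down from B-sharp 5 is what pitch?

F-double-sharp 4

The eleventh's letter: B down four letter names plus an octave → F.
A perfect eleventh spans 17 semitones, so from B#5 the target pitch is F##4.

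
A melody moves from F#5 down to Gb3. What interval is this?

Descending from F#5 to Gb3 is the same interval as ascending Gb3 to F#5.
G to F spans seven letter names (G-A-B-C-D-E-F), plus an octave — that makes it a fourteenth of some quality.
The major fourteenth is 23 semitones; here we have 24, one semitone wider: augmented.
(Equivalently, a compound augmented seventh: an augmented seventh plus an octave.)

augmented fourteenth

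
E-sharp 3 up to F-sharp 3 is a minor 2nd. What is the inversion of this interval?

Interval numbers invert to sum to nine: 2 + 7 = 9, so a second inverts to a seventh.
The quality also flips — minor becomes major — giving a major seventh.

M7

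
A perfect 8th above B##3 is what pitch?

The letter stays B (same as the start), shifted an octave up.
A perfect octave spans 12 semitones, so from B##3 the target pitch is B##4.

B##4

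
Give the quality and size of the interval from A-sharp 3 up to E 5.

A to E spans five letter names (A-B-C-D-E), plus an octave, so the interval is some kind of twelfth.
A perfect twelfth would be 19 semitones; A#3 to E5 is 18, one semitone narrower, so the interval is diminished.
(Equivalently, a compound diminished fifth: a diminished fifth plus an octave.)

diminished twelfth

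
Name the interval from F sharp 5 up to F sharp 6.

F to F is the same letter name, plus an octave, so the interval is some kind of octave.
The perfect octave spans 12 semitones, and F#5 to F#6 is exactly 12 semitones — so this is a perfect octave.

perfect octave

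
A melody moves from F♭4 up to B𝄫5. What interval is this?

F to B spans four letter names (F-G-A-B), plus an octave: an eleventh.
Fb4 to Bbb5 is 17 semitones, matching the perfect eleventh exactly, so the quality is perfect.
(Equivalently, a compound perfect fourth: a perfect fourth plus an octave.)

P11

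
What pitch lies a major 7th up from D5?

C#6

Counting seven letter names up from D lands on C.
A major seventh is 11 semitones; 11 semitones up from D5 gives C#6.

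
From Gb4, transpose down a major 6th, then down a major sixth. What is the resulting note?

A major sixth down from Gb4 is Bbb3.
Down a major sixth from Bbb3: Dbb3 (9 semitones down).

Dbb3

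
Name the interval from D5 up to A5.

perfect 5th

D to A spans five letter names (D-E-F-G-A), so the interval is some kind of fifth.
Counting semitones, D5→A5 is 7, which is the perfect fifth.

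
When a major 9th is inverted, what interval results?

First reduce the compound major ninth to its simple form, a major second.
The rule of nine gives the new number: 9 − 2 = 7, so a second becomes a seventh.
And major becomes minor under inversion, so we get a minor seventh.

m7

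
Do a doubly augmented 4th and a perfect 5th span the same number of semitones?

A doubly augmented fourth = 7 semitones = a perfect fifth; enharmonically equal.

Yes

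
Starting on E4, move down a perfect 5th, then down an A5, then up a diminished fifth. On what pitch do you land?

Abb3

E4 down a perfect fifth → A3 (7 semitones).
A3 down an augmented fifth → Db3 (8 semitones).
Db3 up a diminished fifth → Abb3 (6 semitones).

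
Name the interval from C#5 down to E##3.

Descending from C#5 to E##3 is the same interval as ascending E##3 to C#5.
E to C spans six letter names (E-F-G-A-B-C), plus an octave, so the interval is some kind of thirteenth.
A major thirteenth would be 21 semitones; E##3 to C#5 is 19, two semitones narrower, so the interval is diminished.
(Equivalently, a compound diminished sixth: a diminished sixth plus an octave.)

d13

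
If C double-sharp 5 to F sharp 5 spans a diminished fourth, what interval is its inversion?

augmented fifth

Interval numbers invert to sum to nine: 4 + 5 = 9, so a fourth inverts to a fifth.
The quality also flips — diminished becomes augmented — giving an augmented fifth.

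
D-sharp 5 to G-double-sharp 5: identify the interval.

augmented 4th

D to G spans four letter names (D-E-F-G) — that makes it a fourth of some quality.
D#5 to G##5 spans 6 semitones — one semitone wider than the perfect fourth (5) — giving an augmented fourth.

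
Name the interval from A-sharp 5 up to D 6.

d4

A to D spans four letter names (A-B-C-D), so the interval is some kind of fourth.
A#5 to D6 spans 4 semitones — one semitone narrower than the perfect fourth (5) — giving a diminished fourth.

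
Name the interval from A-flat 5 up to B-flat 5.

major 2nd

A to B spans two letter names (A-B): a second.
Counting semitones, Ab5→Bb5 is 2, which is the major second.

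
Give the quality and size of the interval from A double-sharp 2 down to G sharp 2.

Descending from A##2 to G#2 is the same interval as ascending G#2 to A##2.
G to A spans two letter names (G-A): a second.
The major second is 2 semitones; here we have 3, one semitone wider: augmented.

augmented 2nd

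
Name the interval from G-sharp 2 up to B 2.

G to B spans three letter names (G-A-B), so the interval is some kind of third.
G#2 to B2 is 3 semitones, a half step short of the major third (4), so this is minor.

m3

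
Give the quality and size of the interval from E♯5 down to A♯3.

Descending from E#5 to A#3 is the same interval as ascending A#3 to E#5.
A to E spans five letter names (A-B-C-D-E), plus an octave, so the interval is some kind of twelfth.
A#3 to E#5 is 19 semitones, matching the perfect twelfth exactly, so the quality is perfect.
(Equivalently, a compound perfect fifth: a perfect fifth plus an octave.)

perfect twelfth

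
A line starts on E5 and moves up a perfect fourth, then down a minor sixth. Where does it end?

C#5

Up a perfect fourth from E5: A5 (5 semitones up).
A5 down a minor sixth → C#5 (8 semitones).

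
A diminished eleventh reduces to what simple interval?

Subtracting seven from the interval number removes an octave: 11 − 7 = 4.
That makes a diminished eleventh a compound diminished fourth — an octave plus a diminished fourth.

d4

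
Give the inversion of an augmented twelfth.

diminished 4th

First reduce the compound augmented twelfth to its simple form, an augmented fifth.
Inverted interval numbers add to nine, so a fifth pairs with a fourth (5 + 4 = 9).
And augmented becomes diminished under inversion, so we get a diminished fourth.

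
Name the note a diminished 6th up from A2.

Fb3

Six letter names up from A: F.
A diminished sixth spans 7 semitones, so from A2 the target pitch is Fb3.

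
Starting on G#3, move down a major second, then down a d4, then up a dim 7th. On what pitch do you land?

B3

G#3 down a major second → F#3 (2 semitones).
F#3 down a diminished fourth → C##3 (4 semitones).
C##3 up a diminished seventh → B3 (9 semitones).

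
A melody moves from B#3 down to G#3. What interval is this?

major third

Descending from B#3 to G#3 is the same interval as ascending G#3 to B#3.
G to B spans three letter names (G-A-B) — that makes it a third of some quality.
The major third spans 4 semitones, and G#3 to B#3 is exactly 4 semitones — so this is a major third.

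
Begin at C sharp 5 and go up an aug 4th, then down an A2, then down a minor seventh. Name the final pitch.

An augmented fourth up from C#5 is F##5.
An augmented second down from F##5 is E5.
Down a minor seventh from E5: F#4 (10 semitones down).

F sharp 4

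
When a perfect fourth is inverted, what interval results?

perfect fifth

The rule of nine gives the new number: 9 − 4 = 5, so a fourth becomes a fifth.
And perfect stays perfect under inversion, so we get a perfect fifth.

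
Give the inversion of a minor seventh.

major second

Interval numbers invert to sum to nine: 7 + 2 = 9, so a seventh inverts to a second.
And minor becomes major under inversion, so we get a major second.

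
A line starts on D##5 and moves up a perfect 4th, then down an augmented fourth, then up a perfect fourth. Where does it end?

G#5

Up a perfect fourth from D##5: G##5 (5 semitones up).
G##5 down an augmented fourth → D#5 (6 semitones).
Up a perfect fourth from D#5: G#5 (5 semitones up).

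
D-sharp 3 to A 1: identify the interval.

Descending from D#3 to A1 is the same interval as ascending A1 to D#3.
A to D spans four letter names (A-B-C-D), plus an octave — that makes it an eleventh of some quality.
The perfect eleventh is 17 semitones; here we have 18, one semitone wider: augmented.
(Equivalently, a compound augmented fourth: an augmented fourth plus an octave.)

augmented eleventh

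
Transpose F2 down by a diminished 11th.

Counting four letter names plus an octave down from F lands on C.
Moving 16 semitones down from F2 (the size of a diminished eleventh) reaches C#1.

C#1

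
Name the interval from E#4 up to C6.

diminished 13th

E to C spans six letter names (E-F-G-A-B-C), plus an octave, so the interval is some kind of thirteenth.
A major thirteenth would be 21 semitones; E#4 to C6 is 19, two semitones narrower, so the interval is diminished.
(Equivalently, a compound diminished sixth: a diminished sixth plus an octave.)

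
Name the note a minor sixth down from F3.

A2

Counting six letter names down from F lands on A.
A minor sixth is 8 semitones; 8 semitones down from F3 gives A2.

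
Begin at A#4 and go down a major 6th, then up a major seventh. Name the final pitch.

A#4 down a major sixth → C#4 (9 semitones).
Up a major seventh from C#4: B#4 (11 semitones up).

B#4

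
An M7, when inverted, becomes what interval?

The rule of nine gives the new number: 9 − 7 = 2, so a seventh becomes a second.
And major becomes minor under inversion, so we get a minor second.

minor second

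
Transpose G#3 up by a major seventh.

The seventh takes the letter from G up to F.
Moving 11 semitones up from G#3 (the size of a major seventh) reaches F##4.

F##4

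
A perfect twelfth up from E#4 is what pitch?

The twelfth's letter: E up five letter names plus an octave → B.
A perfect twelfth spans 19 semitones, so from E#4 the target pitch is B#5.

B#5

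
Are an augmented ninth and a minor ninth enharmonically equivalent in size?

No

15 semitones (augmented ninth) vs 13 semitones (minor ninth): not equal.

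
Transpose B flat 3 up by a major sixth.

G 4

The sixth takes the letter from B up to G.
A major sixth spans 9 semitones, so from Bb3 the target pitch is G4.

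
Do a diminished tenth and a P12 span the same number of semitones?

14 semitones (diminished tenth) vs 19 semitones (perfect twelfth): not equal.

No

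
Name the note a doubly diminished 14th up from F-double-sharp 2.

E-flat 4

The fourteenth's letter: F up seven letter names plus an octave → E.
A doubly diminished fourteenth is 20 semitones; 20 semitones up from F##2 gives Eb4.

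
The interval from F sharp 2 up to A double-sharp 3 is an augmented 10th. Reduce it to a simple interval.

A3

Take out an octave (7 from the number): 10 − 7 = 3.
Quality carries through unchanged, so the simple form is an augmented third.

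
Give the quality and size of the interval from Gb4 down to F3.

minor ninth

Descending from Gb4 to F3 is the same interval as ascending F3 to Gb4.
F to G spans two letter names (F-G), plus an octave: a ninth.
A major ninth would be 14 semitones, but F3 to Gb4 is 13 — one semitone narrower, making it a minor ninth.
(Equivalently, a compound minor second: a minor second plus an octave.)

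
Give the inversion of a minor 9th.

First reduce the compound minor ninth to its simple form, a minor second.
Inverted interval numbers add to nine, so a second pairs with a seventh (2 + 7 = 9).
The quality also flips — minor becomes major — giving a major seventh.

major 7th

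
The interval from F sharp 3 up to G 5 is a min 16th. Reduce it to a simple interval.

minor second

Each octave removed subtracts seven from the number: 16 − 14 = 2.
Quality carries through unchanged, so the simple form is a minor second.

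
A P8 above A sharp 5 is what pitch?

An octave keeps the letter name A, an octave up from A.
Moving 12 semitones up from A#5 (the size of a perfect octave) reaches A#6.

A sharp 6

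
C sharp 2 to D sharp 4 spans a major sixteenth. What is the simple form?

Subtracting seven from the interval number removes an octave: 16 − 14 = 2.
Quality carries through unchanged, so the simple form is a major second.

major 2nd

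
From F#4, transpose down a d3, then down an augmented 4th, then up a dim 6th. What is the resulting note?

F#4 down a diminished third → D##4 (2 semitones).
An augmented fourth down from D##4 is A#3.
A#3 up a diminished sixth → F4 (7 semitones).

F4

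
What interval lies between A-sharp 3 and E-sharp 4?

perfect fifth

A to E spans five letter names (A-B-C-D-E) — that makes it a fifth of some quality.
Counting semitones, A#3→E#4 is 7, which is the perfect fifth.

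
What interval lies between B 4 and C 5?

minor second

B to C spans two letter names (B-C): a second.
A major second would be 2 semitones, but B4 to C5 is 1 — one semitone narrower, making it a minor second.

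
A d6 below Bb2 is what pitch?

Six letter names down from B: D.
A diminished sixth spans 7 semitones, so from Bb2 the target pitch is D#2.

D#2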